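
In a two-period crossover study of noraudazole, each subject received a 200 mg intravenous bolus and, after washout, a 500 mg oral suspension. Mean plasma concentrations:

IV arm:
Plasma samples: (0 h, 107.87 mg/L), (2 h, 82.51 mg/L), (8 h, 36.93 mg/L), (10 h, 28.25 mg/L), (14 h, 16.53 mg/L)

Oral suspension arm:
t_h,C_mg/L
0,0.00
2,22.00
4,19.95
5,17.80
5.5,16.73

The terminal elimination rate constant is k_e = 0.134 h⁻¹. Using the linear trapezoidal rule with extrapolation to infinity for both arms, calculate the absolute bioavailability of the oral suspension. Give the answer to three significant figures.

Trapezoidal AUC_0→14 (IV):
  [0→2]: (107.87+82.51)/2 × 2 = 190.38
  [2→8]: (82.51+36.93)/2 × 6 = 358.32
  [8→10]: (36.93+28.25)/2 × 2 = 65.18
  [10→14]: (28.25+16.53)/2 × 4 = 89.56
  Sum = 703.44 mg/L·h
IV tail: 16.53/0.134 = 123.358; AUC_iv,0→∞ = 703.44 + 123.358 = 826.798 mg/L·h
Trapezoidal AUC_0→5.5 (oral suspension):
  [0→2]: (0.00+22.00)/2 × 2 = 22.0
  [2→4]: (22.00+19.95)/2 × 2 = 41.95
  [4→5]: (19.95+17.80)/2 × 1 = 18.875
  [5→5.5]: (17.80+16.73)/2 × 0.5 = 8.6325
  Sum = 91.4575 mg/L·h
oral suspension tail: 16.73/0.134 = 124.851; AUC_ev,0→∞ = 91.4575 + 124.851 = 216.3085 mg/L·h
F = (AUC_ev/D_ev)/(AUC_iv/D_iv) = (216.3085/500)/(826.798/200) = 0.432617/4.13399 = 0.1046

F = 0.105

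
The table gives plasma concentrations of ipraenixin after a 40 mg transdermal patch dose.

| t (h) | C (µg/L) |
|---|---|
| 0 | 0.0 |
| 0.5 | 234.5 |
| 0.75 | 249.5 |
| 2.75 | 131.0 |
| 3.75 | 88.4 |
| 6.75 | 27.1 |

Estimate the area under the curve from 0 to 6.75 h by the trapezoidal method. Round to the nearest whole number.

Trapezoidal AUC_0→6.75:
  [0→0.5]: (0.0+234.5)/2 × 0.5 = 58.625
  [0.5→0.75]: (234.5+249.5)/2 × 0.25 = 60.5
  [0.75→2.75]: (249.5+131.0)/2 × 2 = 380.5
  [2.75→3.75]: (131.0+88.4)/2 × 1 = 109.7
  [3.75→6.75]: (88.4+27.1)/2 × 3 = 173.25
  Sum = 782.575 µg/L·h

AUC = 783 µg/L·h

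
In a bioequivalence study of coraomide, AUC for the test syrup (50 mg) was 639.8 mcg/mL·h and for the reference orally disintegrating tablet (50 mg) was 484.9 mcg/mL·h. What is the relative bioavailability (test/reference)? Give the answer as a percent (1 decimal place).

F_rel = 131.9%

F_rel = (AUC_test/D_test) / (AUC_ref/D_ref)
      = (639.8/50) / (484.9/50)
      = 12.796 / 9.698 = 1.3194 = 131.94%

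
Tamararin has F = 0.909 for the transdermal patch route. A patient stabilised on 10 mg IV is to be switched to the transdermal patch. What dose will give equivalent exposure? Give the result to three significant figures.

For equal systemic exposure: F × D_ev = D_iv
D_ev = D_iv / F = 10 / 0.909 = 11.0011 mg

D_transdermal = 11.0 mg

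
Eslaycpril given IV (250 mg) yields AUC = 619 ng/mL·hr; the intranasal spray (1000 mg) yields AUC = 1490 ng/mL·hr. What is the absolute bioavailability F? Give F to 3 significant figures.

F = 0.602

F = (AUC_ev / D_ev) / (AUC_iv / D_iv)
  = (1490/1000) / (619/250)
  = 1.49 / 2.476 = 0.6018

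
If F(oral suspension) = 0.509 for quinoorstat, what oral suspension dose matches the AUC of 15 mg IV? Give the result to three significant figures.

For equal systemic exposure: F × D_ev = D_iv
D_ev = D_iv / F = 15 / 0.509 = 29.4695 mg

D_oral = 29.5 mg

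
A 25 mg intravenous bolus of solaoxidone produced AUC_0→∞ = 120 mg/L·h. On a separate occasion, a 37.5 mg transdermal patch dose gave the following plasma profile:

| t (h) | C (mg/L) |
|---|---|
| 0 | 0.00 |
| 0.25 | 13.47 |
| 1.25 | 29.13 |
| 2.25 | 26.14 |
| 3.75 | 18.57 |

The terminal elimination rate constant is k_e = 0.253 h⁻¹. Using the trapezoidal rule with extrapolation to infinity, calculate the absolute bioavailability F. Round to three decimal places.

Trapezoidal AUC_0→3.75 (transdermal patch):
  [0→0.25]: (0.00+13.47)/2 × 0.25 = 1.68375
  [0.25→1.25]: (13.47+29.13)/2 × 1 = 21.3
  [1.25→2.25]: (29.13+26.14)/2 × 1 = 27.635
  [2.25→3.75]: (26.14+18.57)/2 × 1.5 = 33.5325
  Sum = 84.15125 mg/L·h
Tail: C_last/k_e = 18.57/0.253 = 73.399
AUC_0→∞ (transdermal patch) = 84.15125 + 73.399 = 157.55025 mg/L·h
F = (AUC_ev/D_ev)/(AUC_iv/D_iv) = (157.55025/37.5)/(120/25) = 4.20134/4.8 = 0.8753

F = 0.875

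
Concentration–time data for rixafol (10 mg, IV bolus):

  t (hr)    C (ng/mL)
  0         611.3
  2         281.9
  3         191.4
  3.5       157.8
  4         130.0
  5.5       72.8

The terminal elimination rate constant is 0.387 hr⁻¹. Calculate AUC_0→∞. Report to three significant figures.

AUC = 1630 ng/mL·hr

Trapezoidal AUC_0→5.5:
  [0→2]: (611.3+281.9)/2 × 2 = 893.2
  [2→3]: (281.9+191.4)/2 × 1 = 236.65
  [3→3.5]: (191.4+157.8)/2 × 0.5 = 87.3
  [3.5→4]: (157.8+130.0)/2 × 0.5 = 71.95
  [4→5.5]: (130.0+72.8)/2 × 1.5 = 152.1
  Sum = 1441.2 ng/mL·hr
Extrapolated tail: C_last / k_e = 72.8 / 0.387 = 188.114
AUC_0→∞ = 1441.2 + 188.114 = 1629.314 ng/mL·hr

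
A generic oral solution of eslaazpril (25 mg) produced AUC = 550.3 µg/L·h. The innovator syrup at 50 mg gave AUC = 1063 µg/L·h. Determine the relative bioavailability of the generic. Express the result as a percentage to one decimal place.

F_rel = (AUC_test/D_test) / (AUC_ref/D_ref)
      = (550.3/25) / (1063/50)
      = 22.012 / 21.26 = 1.0354 = 103.54%

F_rel = 103.5%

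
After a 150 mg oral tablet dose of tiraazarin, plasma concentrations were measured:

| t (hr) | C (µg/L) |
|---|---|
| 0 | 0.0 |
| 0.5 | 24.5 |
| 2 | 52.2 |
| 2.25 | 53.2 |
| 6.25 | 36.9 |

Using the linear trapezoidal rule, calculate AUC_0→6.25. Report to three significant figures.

AUC = 257 µg/L·hr

Trapezoidal AUC_0→6.25:
  [0→0.5]: (0.0+24.5)/2 × 0.5 = 6.125
  [0.5→2]: (24.5+52.2)/2 × 1.5 = 57.525
  [2→2.25]: (52.2+53.2)/2 × 0.25 = 13.175
  [2.25→6.25]: (53.2+36.9)/2 × 4 = 180.2
  Sum = 257.025 µg/L·hr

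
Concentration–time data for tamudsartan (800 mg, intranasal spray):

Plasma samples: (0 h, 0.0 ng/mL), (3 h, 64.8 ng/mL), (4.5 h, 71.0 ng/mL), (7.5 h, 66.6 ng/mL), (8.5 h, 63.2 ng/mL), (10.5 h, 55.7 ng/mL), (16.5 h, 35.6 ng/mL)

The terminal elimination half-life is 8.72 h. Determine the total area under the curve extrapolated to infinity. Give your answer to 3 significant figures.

AUC = 1310 ng/mL·h

Trapezoidal AUC_0→16.5:
  [0→3]: (0.0+64.8)/2 × 3 = 97.2
  [3→4.5]: (64.8+71.0)/2 × 1.5 = 101.85
  [4.5→7.5]: (71.0+66.6)/2 × 3 = 206.4
  [7.5→8.5]: (66.6+63.2)/2 × 1 = 64.9
  [8.5→10.5]: (63.2+55.7)/2 × 2 = 118.9
  [10.5→16.5]: (55.7+35.6)/2 × 6 = 273.9
  Sum = 863.15 ng/mL·h
k_e = ln2 / t½ = 0.693147 / 8.72 = 0.0795 h^-1
Extrapolated tail: C_last / k_e = 35.6 / 0.0795 = 447.799
AUC_0→∞ = 863.15 + 447.799 = 1310.949 ng/mL·h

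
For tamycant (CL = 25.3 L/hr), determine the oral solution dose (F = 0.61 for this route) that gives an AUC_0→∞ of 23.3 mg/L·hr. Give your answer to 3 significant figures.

Dose = 966 mg

Dose = CL × AUC_0→∞ / F
     = 25.3 × 23.3 / 0.61 = 966.377 mg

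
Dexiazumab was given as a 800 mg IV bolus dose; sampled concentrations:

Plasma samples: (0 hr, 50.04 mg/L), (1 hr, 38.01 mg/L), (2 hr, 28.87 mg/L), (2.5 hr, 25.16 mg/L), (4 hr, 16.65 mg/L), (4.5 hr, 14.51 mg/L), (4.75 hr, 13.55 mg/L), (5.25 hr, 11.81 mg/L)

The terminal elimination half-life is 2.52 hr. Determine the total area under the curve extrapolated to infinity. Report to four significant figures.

AUC = 182.9 mg/L·hr

Trapezoidal AUC_0→5.25:
  [0→1]: (50.04+38.01)/2 × 1 = 44.025
  [1→2]: (38.01+28.87)/2 × 1 = 33.44
  [2→2.5]: (28.87+25.16)/2 × 0.5 = 13.5075
  [2.5→4]: (25.16+16.65)/2 × 1.5 = 31.3575
  [4→4.5]: (16.65+14.51)/2 × 0.5 = 7.79
  [4.5→4.75]: (14.51+13.55)/2 × 0.25 = 3.5075
  [4.75→5.25]: (13.55+11.81)/2 × 0.5 = 6.34
  Sum = 139.9675 mg/L·hr
k_e = ln2 / t½ = 0.693147 / 2.52 = 0.2751 hr^-1
Extrapolated tail: C_last / k_e = 11.81 / 0.2751 = 42.930
AUC_0→∞ = 139.9675 + 42.930 = 182.8975 mg/L·hr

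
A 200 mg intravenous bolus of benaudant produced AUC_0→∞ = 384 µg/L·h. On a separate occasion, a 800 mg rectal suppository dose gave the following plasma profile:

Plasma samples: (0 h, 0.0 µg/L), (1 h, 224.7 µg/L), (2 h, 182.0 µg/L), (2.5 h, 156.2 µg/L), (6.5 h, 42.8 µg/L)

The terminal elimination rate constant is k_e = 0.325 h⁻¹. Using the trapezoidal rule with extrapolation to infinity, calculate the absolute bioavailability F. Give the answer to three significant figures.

F = 0.605

Trapezoidal AUC_0→6.5 (rectal suppository):
  [0→1]: (0.0+224.7)/2 × 1 = 112.35
  [1→2]: (224.7+182.0)/2 × 1 = 203.35
  [2→2.5]: (182.0+156.2)/2 × 0.5 = 84.55
  [2.5→6.5]: (156.2+42.8)/2 × 4 = 398.0
  Sum = 798.25 µg/L·h
Tail: C_last/k_e = 42.8/0.325 = 131.692
AUC_0→∞ (rectal suppository) = 798.25 + 131.692 = 929.942 µg/L·h
F = (AUC_ev/D_ev)/(AUC_iv/D_iv) = (929.942/800)/(384/200) = 1.1624275/1.92 = 0.6054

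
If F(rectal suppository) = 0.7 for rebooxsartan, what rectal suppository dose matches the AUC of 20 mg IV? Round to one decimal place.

For equal systemic exposure: F × D_ev = D_iv
D_ev = D_iv / F = 20 / 0.7 = 28.5714 mg

D_rectal = 28.6 mg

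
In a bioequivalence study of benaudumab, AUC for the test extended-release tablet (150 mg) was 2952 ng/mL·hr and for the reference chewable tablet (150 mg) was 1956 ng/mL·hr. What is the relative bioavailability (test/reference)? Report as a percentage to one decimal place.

F_rel = 150.9%

F_rel = (AUC_test/D_test) / (AUC_ref/D_ref)
      = (2952/150) / (1956/150)
      = 19.68 / 13.04 = 1.5092 = 150.92%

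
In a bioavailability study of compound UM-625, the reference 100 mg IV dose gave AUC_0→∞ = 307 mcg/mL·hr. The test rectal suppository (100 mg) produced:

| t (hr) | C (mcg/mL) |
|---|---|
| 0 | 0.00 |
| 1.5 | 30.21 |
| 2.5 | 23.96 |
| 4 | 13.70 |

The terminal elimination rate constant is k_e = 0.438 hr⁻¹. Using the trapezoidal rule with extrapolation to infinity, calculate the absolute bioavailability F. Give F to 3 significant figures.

Trapezoidal AUC_0→4 (rectal suppository):
  [0→1.5]: (0.00+30.21)/2 × 1.5 = 22.6575
  [1.5→2.5]: (30.21+23.96)/2 × 1 = 27.085
  [2.5→4]: (23.96+13.70)/2 × 1.5 = 28.245
  Sum = 77.9875 mcg/mL·hr
Tail: C_last/k_e = 13.70/0.438 = 31.279
AUC_0→∞ (rectal suppository) = 77.9875 + 31.279 = 109.2665 mcg/mL·hr
F = (AUC_ev/D_ev)/(AUC_iv/D_iv) = (109.2665/100)/(307/100) = 1.092665/3.07 = 0.3559

F = 0.356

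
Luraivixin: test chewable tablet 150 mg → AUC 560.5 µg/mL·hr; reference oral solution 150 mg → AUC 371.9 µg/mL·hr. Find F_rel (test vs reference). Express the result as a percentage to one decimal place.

F_rel = (AUC_test/D_test) / (AUC_ref/D_ref)
      = (560.5/150) / (371.9/150)
      = 3.73667 / 2.47933 = 1.5071 = 150.71%

F_rel = 150.7%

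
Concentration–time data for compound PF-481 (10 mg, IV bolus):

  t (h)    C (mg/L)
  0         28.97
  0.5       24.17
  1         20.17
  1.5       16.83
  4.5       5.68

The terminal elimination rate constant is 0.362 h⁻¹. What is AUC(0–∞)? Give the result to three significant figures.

AUC = 83.1 mg/L·h

Trapezoidal AUC_0→4.5:
  [0→0.5]: (28.97+24.17)/2 × 0.5 = 13.285
  [0.5→1]: (24.17+20.17)/2 × 0.5 = 11.085
  [1→1.5]: (20.17+16.83)/2 × 0.5 = 9.25
  [1.5→4.5]: (16.83+5.68)/2 × 3 = 33.765
  Sum = 67.385 mg/L·h
Extrapolated tail: C_last / k_e = 5.68 / 0.362 = 15.691
AUC_0→∞ = 67.385 + 15.691 = 83.076 mg/L·h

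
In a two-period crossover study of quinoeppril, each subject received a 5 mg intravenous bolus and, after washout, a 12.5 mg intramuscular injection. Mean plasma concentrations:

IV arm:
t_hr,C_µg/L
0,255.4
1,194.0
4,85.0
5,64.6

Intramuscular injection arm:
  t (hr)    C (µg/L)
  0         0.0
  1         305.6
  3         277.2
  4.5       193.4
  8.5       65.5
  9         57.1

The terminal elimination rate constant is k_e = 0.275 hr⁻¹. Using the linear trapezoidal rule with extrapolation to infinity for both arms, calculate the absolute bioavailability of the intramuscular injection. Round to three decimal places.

F = 0.774

Trapezoidal AUC_0→5 (IV):
  [0→1]: (255.4+194.0)/2 × 1 = 224.7
  [1→4]: (194.0+85.0)/2 × 3 = 418.5
  [4→5]: (85.0+64.6)/2 × 1 = 74.8
  Sum = 718.0 µg/L·hr
IV tail: 64.6/0.275 = 234.909; AUC_iv,0→∞ = 718.0 + 234.909 = 952.909 µg/L·hr
Trapezoidal AUC_0→9 (intramuscular injection):
  [0→1]: (0.0+305.6)/2 × 1 = 152.8
  [1→3]: (305.6+277.2)/2 × 2 = 582.8
  [3→4.5]: (277.2+193.4)/2 × 1.5 = 352.95
  [4.5→8.5]: (193.4+65.5)/2 × 4 = 517.8
  [8.5→9]: (65.5+57.1)/2 × 0.5 = 30.65
  Sum = 1637.0 µg/L·hr
intramuscular injection tail: 57.1/0.275 = 207.636; AUC_ev,0→∞ = 1637.0 + 207.636 = 1844.636 µg/L·hr
F = (AUC_ev/D_ev)/(AUC_iv/D_iv) = (1844.636/12.5)/(952.909/5) = 147.57088/190.5818 = 0.7743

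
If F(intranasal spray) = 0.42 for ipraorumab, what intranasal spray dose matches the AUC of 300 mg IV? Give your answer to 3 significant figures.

For equal systemic exposure: F × D_ev = D_iv
D_ev = D_iv / F = 300 / 0.42 = 714.286 mg

D_intranasal = 714 mg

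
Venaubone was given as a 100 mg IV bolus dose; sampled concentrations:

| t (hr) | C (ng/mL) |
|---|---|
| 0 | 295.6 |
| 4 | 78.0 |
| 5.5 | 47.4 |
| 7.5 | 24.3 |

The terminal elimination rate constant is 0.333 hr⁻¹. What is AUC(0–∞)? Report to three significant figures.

Trapezoidal AUC_0→7.5:
  [0→4]: (295.6+78.0)/2 × 4 = 747.2
  [4→5.5]: (78.0+47.4)/2 × 1.5 = 94.05
  [5.5→7.5]: (47.4+24.3)/2 × 2 = 71.7
  Sum = 912.95 ng/mL·hr
Extrapolated tail: C_last / k_e = 24.3 / 0.333 = 72.973
AUC_0→∞ = 912.95 + 72.973 = 985.923 ng/mL·hr

AUC = 986 ng/mL·hr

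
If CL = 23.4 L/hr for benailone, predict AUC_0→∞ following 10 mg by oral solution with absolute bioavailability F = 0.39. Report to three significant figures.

AUC = 0.167 mg/L·hr

AUC_0→∞ = F × Dose / CL
        = 0.39 × 10 / 23.4 = 0.166667 mg/L·hr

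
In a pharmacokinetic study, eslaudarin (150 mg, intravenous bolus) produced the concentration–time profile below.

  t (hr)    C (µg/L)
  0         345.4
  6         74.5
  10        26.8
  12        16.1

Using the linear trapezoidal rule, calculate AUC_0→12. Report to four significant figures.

Trapezoidal AUC_0→12:
  [0→6]: (345.4+74.5)/2 × 6 = 1259.7
  [6→10]: (74.5+26.8)/2 × 4 = 202.6
  [10→12]: (26.8+16.1)/2 × 2 = 42.9
  Sum = 1505.2 µg/L·hr

AUC = 1505 µg/L·hr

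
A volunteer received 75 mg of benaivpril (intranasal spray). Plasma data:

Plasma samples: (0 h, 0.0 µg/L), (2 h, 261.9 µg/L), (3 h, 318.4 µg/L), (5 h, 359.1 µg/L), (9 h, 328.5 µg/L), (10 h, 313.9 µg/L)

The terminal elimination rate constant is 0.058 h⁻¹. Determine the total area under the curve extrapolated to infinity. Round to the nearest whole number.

AUC = 8338 µg/L·h

Trapezoidal AUC_0→10:
  [0→2]: (0.0+261.9)/2 × 2 = 261.9
  [2→3]: (261.9+318.4)/2 × 1 = 290.15
  [3→5]: (318.4+359.1)/2 × 2 = 677.5
  [5→9]: (359.1+328.5)/2 × 4 = 1375.2
  [9→10]: (328.5+313.9)/2 × 1 = 321.2
  Sum = 2925.95 µg/L·h
Extrapolated tail: C_last / k_e = 313.9 / 0.058 = 5412.069
AUC_0→∞ = 2925.95 + 5412.069 = 8338.019 µg/L·h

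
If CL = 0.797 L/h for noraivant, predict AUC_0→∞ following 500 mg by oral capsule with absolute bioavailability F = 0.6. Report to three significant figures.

AUC_0→∞ = F × Dose / CL
        = 0.6 × 500 / 0.797 = 376.412 mg/L·h

AUC = 376 mg/L·h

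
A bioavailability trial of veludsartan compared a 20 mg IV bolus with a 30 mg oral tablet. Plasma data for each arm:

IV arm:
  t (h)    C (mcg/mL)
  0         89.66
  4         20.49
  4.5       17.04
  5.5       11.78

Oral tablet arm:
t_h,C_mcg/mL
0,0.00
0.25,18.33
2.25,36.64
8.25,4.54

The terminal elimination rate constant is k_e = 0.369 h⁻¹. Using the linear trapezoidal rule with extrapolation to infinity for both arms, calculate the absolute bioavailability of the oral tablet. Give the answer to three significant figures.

F = 0.466

Trapezoidal AUC_0→5.5 (IV):
  [0→4]: (89.66+20.49)/2 × 4 = 220.3
  [4→4.5]: (20.49+17.04)/2 × 0.5 = 9.3825
  [4.5→5.5]: (17.04+11.78)/2 × 1 = 14.41
  Sum = 244.0925 mcg/mL·h
IV tail: 11.78/0.369 = 31.924; AUC_iv,0→∞ = 244.0925 + 31.924 = 276.0165 mcg/mL·h
Trapezoidal AUC_0→8.25 (oral tablet):
  [0→0.25]: (0.00+18.33)/2 × 0.25 = 2.29125
  [0.25→2.25]: (18.33+36.64)/2 × 2 = 54.97
  [2.25→8.25]: (36.64+4.54)/2 × 6 = 123.54
  Sum = 180.80125 mcg/mL·h
oral tablet tail: 4.54/0.369 = 12.304; AUC_ev,0→∞ = 180.80125 + 12.304 = 193.10525 mcg/mL·h
F = (AUC_ev/D_ev)/(AUC_iv/D_iv) = (193.10525/30)/(276.0165/20) = 6.43684/13.800825 = 0.4664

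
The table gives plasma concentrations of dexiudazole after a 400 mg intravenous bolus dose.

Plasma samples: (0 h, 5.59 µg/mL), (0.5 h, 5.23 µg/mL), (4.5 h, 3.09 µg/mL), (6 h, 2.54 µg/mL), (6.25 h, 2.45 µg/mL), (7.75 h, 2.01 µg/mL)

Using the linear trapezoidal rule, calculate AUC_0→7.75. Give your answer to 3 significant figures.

Trapezoidal AUC_0→7.75:
  [0→0.5]: (5.59+5.23)/2 × 0.5 = 2.705
  [0.5→4.5]: (5.23+3.09)/2 × 4 = 16.64
  [4.5→6]: (3.09+2.54)/2 × 1.5 = 4.2225
  [6→6.25]: (2.54+2.45)/2 × 0.25 = 0.62375
  [6.25→7.75]: (2.45+2.01)/2 × 1.5 = 3.345
  Sum = 27.53625 µg/mL·h

AUC = 27.5 µg/mL·h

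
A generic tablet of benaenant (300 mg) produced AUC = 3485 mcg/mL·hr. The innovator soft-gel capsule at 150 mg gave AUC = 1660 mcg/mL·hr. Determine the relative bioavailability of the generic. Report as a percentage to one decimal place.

F_rel = (AUC_test/D_test) / (AUC_ref/D_ref)
      = (3485/300) / (1660/150)
      = 11.6167 / 11.0667 = 1.0497 = 104.97%

F_rel = 105.0%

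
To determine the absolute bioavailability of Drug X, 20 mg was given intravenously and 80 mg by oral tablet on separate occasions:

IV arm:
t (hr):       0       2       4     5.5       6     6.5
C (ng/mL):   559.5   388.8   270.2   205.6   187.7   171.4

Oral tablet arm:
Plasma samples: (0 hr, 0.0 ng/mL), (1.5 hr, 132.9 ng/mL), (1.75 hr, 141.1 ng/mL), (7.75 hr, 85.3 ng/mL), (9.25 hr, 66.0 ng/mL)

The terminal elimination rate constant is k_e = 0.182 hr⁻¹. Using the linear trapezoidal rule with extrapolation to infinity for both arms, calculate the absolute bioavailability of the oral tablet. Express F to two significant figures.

Trapezoidal AUC_0→6.5 (IV):
  [0→2]: (559.5+388.8)/2 × 2 = 948.3
  [2→4]: (388.8+270.2)/2 × 2 = 659.0
  [4→5.5]: (270.2+205.6)/2 × 1.5 = 356.85
  [5.5→6]: (205.6+187.7)/2 × 0.5 = 98.325
  [6→6.5]: (187.7+171.4)/2 × 0.5 = 89.775
  Sum = 2152.25 ng/mL·hr
IV tail: 171.4/0.182 = 941.758; AUC_iv,0→∞ = 2152.25 + 941.758 = 3094.008 ng/mL·hr
Trapezoidal AUC_0→9.25 (oral tablet):
  [0→1.5]: (0.0+132.9)/2 × 1.5 = 99.675
  [1.5→1.75]: (132.9+141.1)/2 × 0.25 = 34.25
  [1.75→7.75]: (141.1+85.3)/2 × 6 = 679.2
  [7.75→9.25]: (85.3+66.0)/2 × 1.5 = 113.475
  Sum = 926.6 ng/mL·hr
oral tablet tail: 66.0/0.182 = 362.637; AUC_ev,0→∞ = 926.6 + 362.637 = 1289.237 ng/mL·hr
F = (AUC_ev/D_ev)/(AUC_iv/D_iv) = (1289.237/80)/(3094.008/20) = 16.1155/154.7004 = 0.1042

F = 0.10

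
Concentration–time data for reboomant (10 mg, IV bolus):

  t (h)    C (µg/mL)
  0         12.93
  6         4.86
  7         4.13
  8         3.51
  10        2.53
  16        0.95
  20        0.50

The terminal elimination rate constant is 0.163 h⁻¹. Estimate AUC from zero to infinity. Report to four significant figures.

AUC = 84.13 µg/mL·h

Trapezoidal AUC_0→20:
  [0→6]: (12.93+4.86)/2 × 6 = 53.37
  [6→7]: (4.86+4.13)/2 × 1 = 4.495
  [7→8]: (4.13+3.51)/2 × 1 = 3.82
  [8→10]: (3.51+2.53)/2 × 2 = 6.04
  [10→16]: (2.53+0.95)/2 × 6 = 10.44
  [16→20]: (0.95+0.50)/2 × 4 = 2.9
  Sum = 81.065 µg/mL·h
Extrapolated tail: C_last / k_e = 0.50 / 0.163 = 3.067
AUC_0→∞ = 81.065 + 3.067 = 84.132 µg/mL·h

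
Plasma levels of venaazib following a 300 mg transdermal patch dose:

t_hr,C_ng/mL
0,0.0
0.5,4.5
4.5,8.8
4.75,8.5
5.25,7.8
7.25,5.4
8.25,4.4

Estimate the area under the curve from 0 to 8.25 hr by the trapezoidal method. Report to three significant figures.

AUC = 52.1 ng/mL·hr

Trapezoidal AUC_0→8.25:
  [0→0.5]: (0.0+4.5)/2 × 0.5 = 1.125
  [0.5→4.5]: (4.5+8.8)/2 × 4 = 26.6
  [4.5→4.75]: (8.8+8.5)/2 × 0.25 = 2.1625
  [4.75→5.25]: (8.5+7.8)/2 × 0.5 = 4.075
  [5.25→7.25]: (7.8+5.4)/2 × 2 = 13.2
  [7.25→8.25]: (5.4+4.4)/2 × 1 = 4.9
  Sum = 52.0625 ng/mL·hr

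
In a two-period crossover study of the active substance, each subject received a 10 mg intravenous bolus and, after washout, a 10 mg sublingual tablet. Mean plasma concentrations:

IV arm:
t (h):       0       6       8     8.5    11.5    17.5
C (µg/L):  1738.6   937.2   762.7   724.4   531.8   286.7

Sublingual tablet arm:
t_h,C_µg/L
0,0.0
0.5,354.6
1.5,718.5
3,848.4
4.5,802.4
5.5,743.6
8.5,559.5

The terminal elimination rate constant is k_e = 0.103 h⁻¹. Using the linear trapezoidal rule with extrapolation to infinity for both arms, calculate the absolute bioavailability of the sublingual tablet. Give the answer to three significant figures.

F = 0.650

Trapezoidal AUC_0→17.5 (IV):
  [0→6]: (1738.6+937.2)/2 × 6 = 8027.4
  [6→8]: (937.2+762.7)/2 × 2 = 1699.9
  [8→8.5]: (762.7+724.4)/2 × 0.5 = 371.775
  [8.5→11.5]: (724.4+531.8)/2 × 3 = 1884.3
  [11.5→17.5]: (531.8+286.7)/2 × 6 = 2455.5
  Sum = 14438.875 µg/L·h
IV tail: 286.7/0.103 = 2783.495; AUC_iv,0→∞ = 14438.875 + 2783.495 = 17222.37 µg/L·h
Trapezoidal AUC_0→8.5 (sublingual tablet):
  [0→0.5]: (0.0+354.6)/2 × 0.5 = 88.65
  [0.5→1.5]: (354.6+718.5)/2 × 1 = 536.55
  [1.5→3]: (718.5+848.4)/2 × 1.5 = 1175.175
  [3→4.5]: (848.4+802.4)/2 × 1.5 = 1238.1
  [4.5→5.5]: (802.4+743.6)/2 × 1 = 773.0
  [5.5→8.5]: (743.6+559.5)/2 × 3 = 1954.65
  Sum = 5766.125 µg/L·h
sublingual tablet tail: 559.5/0.103 = 5432.039; AUC_ev,0→∞ = 5766.125 + 5432.039 = 11198.164 µg/L·h
F = (AUC_ev/D_ev)/(AUC_iv/D_iv) = (11198.164/10)/(17222.37/10) = 1119.8164/1722.237 = 0.6502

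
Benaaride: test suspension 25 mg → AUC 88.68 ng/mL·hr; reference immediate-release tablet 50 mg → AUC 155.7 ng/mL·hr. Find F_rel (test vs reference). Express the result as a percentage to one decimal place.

F_rel = (AUC_test/D_test) / (AUC_ref/D_ref)
      = (88.68/25) / (155.7/50)
      = 3.5472 / 3.114 = 1.1391 = 113.91%

F_rel = 113.9%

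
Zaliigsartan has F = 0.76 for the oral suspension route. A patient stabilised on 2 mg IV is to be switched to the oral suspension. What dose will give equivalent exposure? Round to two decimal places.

For equal systemic exposure: F × D_ev = D_iv
D_ev = D_iv / F = 2 / 0.76 = 2.63158 mg

D_oral = 2.63 mg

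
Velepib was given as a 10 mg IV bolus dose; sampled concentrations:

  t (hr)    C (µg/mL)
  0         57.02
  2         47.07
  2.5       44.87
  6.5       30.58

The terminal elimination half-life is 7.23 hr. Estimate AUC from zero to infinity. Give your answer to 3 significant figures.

Trapezoidal AUC_0→6.5:
  [0→2]: (57.02+47.07)/2 × 2 = 104.09
  [2→2.5]: (47.07+44.87)/2 × 0.5 = 22.985
  [2.5→6.5]: (44.87+30.58)/2 × 4 = 150.9
  Sum = 277.975 µg/mL·hr
k_e = ln2 / t½ = 0.693147 / 7.23 = 0.0959 hr^-1
Extrapolated tail: C_last / k_e = 30.58 / 0.0959 = 318.874
AUC_0→∞ = 277.975 + 318.874 = 596.849 µg/mL·hr

AUC = 597 µg/mL·hr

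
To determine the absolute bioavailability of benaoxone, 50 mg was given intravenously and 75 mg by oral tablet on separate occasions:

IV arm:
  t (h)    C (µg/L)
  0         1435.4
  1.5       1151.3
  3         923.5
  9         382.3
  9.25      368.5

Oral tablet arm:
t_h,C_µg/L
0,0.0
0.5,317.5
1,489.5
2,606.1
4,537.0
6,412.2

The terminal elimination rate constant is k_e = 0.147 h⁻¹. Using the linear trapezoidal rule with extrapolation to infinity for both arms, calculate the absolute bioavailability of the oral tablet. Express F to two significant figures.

F = 0.38

Trapezoidal AUC_0→9.25 (IV):
  [0→1.5]: (1435.4+1151.3)/2 × 1.5 = 1940.025
  [1.5→3]: (1151.3+923.5)/2 × 1.5 = 1556.1
  [3→9]: (923.5+382.3)/2 × 6 = 3917.4
  [9→9.25]: (382.3+368.5)/2 × 0.25 = 93.85
  Sum = 7507.375 µg/L·h
IV tail: 368.5/0.147 = 2506.803; AUC_iv,0→∞ = 7507.375 + 2506.803 = 10014.178 µg/L·h
Trapezoidal AUC_0→6 (oral tablet):
  [0→0.5]: (0.0+317.5)/2 × 0.5 = 79.375
  [0.5→1]: (317.5+489.5)/2 × 0.5 = 201.75
  [1→2]: (489.5+606.1)/2 × 1 = 547.8
  [2→4]: (606.1+537.0)/2 × 2 = 1143.1
  [4→6]: (537.0+412.2)/2 × 2 = 949.2
  Sum = 2921.225 µg/L·h
oral tablet tail: 412.2/0.147 = 2804.082; AUC_ev,0→∞ = 2921.225 + 2804.082 = 5725.307 µg/L·h
F = (AUC_ev/D_ev)/(AUC_iv/D_iv) = (5725.307/75)/(10014.178/50) = 76.3374/200.28356 = 0.3811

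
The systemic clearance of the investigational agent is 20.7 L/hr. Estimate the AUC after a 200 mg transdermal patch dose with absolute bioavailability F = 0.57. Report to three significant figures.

AUC_0→∞ = F × Dose / CL
        = 0.57 × 200 / 20.7 = 5.50725 mg/L·hr

AUC = 5.51 mg/L·hr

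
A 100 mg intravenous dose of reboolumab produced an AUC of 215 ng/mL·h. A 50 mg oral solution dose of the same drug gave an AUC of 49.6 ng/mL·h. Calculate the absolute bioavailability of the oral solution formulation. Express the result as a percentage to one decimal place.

F = 46.1%

F = (AUC_ev / D_ev) / (AUC_iv / D_iv)
  = (49.6/50) / (215/100)
  = 0.992 / 2.15 = 0.4614
  = 46.14%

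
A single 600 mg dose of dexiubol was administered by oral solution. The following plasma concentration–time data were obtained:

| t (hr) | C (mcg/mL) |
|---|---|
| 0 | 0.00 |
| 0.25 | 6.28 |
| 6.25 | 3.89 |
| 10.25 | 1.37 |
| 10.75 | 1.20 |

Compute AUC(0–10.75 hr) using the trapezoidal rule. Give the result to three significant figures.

Trapezoidal AUC_0→10.75:
  [0→0.25]: (0.00+6.28)/2 × 0.25 = 0.785
  [0.25→6.25]: (6.28+3.89)/2 × 6 = 30.51
  [6.25→10.25]: (3.89+1.37)/2 × 4 = 10.52
  [10.25→10.75]: (1.37+1.20)/2 × 0.5 = 0.6425
  Sum = 42.4575 mcg/mL·hr

AUC = 42.5 mcg/mL·hr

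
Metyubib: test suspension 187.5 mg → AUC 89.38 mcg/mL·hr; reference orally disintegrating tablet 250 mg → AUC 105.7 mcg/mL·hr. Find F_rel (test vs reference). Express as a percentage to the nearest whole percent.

F_rel = 113%

F_rel = (AUC_test/D_test) / (AUC_ref/D_ref)
      = (89.38/187.5) / (105.7/250)
      = 0.476693 / 0.4228 = 1.1275 = 112.75%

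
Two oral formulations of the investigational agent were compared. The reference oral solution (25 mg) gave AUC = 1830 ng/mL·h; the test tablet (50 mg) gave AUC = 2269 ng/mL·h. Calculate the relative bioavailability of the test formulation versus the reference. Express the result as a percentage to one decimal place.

F_rel = 62.0%

F_rel = (AUC_test/D_test) / (AUC_ref/D_ref)
      = (2269/50) / (1830/25)
      = 45.38 / 73.2 = 0.6199 = 61.99%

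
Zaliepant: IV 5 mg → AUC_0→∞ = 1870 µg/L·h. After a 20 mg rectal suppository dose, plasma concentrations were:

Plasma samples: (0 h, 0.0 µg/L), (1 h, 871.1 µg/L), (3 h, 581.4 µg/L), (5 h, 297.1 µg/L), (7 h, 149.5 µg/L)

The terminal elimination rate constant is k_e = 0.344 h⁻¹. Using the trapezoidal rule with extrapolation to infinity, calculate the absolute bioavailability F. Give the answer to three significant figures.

F = 0.488

Trapezoidal AUC_0→7 (rectal suppository):
  [0→1]: (0.0+871.1)/2 × 1 = 435.55
  [1→3]: (871.1+581.4)/2 × 2 = 1452.5
  [3→5]: (581.4+297.1)/2 × 2 = 878.5
  [5→7]: (297.1+149.5)/2 × 2 = 446.6
  Sum = 3213.15 µg/L·h
Tail: C_last/k_e = 149.5/0.344 = 434.593
AUC_0→∞ (rectal suppository) = 3213.15 + 434.593 = 3647.743 µg/L·h
F = (AUC_ev/D_ev)/(AUC_iv/D_iv) = (3647.743/20)/(1870/5) = 182.38715/374 = 0.4877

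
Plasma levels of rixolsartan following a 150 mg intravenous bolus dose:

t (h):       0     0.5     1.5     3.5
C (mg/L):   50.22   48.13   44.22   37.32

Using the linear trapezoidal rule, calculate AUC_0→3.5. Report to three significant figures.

Trapezoidal AUC_0→3.5:
  [0→0.5]: (50.22+48.13)/2 × 0.5 = 24.5875
  [0.5→1.5]: (48.13+44.22)/2 × 1 = 46.175
  [1.5→3.5]: (44.22+37.32)/2 × 2 = 81.54
  Sum = 152.3025 mg/L·h

AUC = 152 mg/L·h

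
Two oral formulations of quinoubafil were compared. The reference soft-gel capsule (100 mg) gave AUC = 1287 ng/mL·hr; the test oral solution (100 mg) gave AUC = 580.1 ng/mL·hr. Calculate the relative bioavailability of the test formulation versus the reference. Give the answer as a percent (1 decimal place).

F_rel = (AUC_test/D_test) / (AUC_ref/D_ref)
      = (580.1/100) / (1287/100)
      = 5.801 / 12.87 = 0.4507 = 45.07%

F_rel = 45.1%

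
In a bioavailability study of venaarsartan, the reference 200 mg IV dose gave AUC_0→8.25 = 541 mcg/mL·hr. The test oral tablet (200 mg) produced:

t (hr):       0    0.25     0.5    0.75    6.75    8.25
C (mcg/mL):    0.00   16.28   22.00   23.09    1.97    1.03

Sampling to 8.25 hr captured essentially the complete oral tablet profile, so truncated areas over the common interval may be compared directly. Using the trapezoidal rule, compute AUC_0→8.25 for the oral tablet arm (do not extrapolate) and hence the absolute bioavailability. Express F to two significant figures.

Trapezoidal AUC_0→8.25 (oral tablet):
  [0→0.25]: (0.00+16.28)/2 × 0.25 = 2.035
  [0.25→0.5]: (16.28+22.00)/2 × 0.25 = 4.785
  [0.5→0.75]: (22.00+23.09)/2 × 0.25 = 5.63625
  [0.75→6.75]: (23.09+1.97)/2 × 6 = 75.18
  [6.75→8.25]: (1.97+1.03)/2 × 1.5 = 2.25
  Sum = 89.88625 mcg/mL·hr
F = (AUC_ev/D_ev)/(AUC_iv/D_iv) = (89.88625/200)/(541/200) = 0.44943125/2.705 = 0.1661

F = 0.17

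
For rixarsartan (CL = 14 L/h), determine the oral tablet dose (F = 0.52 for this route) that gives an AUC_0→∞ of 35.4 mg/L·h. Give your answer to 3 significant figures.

Dose = 953 mg

Dose = CL × AUC_0→∞ / F
     = 14 × 35.4 / 0.52 = 953.077 mg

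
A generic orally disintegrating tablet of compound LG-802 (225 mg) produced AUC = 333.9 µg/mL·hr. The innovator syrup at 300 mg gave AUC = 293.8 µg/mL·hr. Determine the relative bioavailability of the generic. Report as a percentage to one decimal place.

F_rel = 151.5%

F_rel = (AUC_test/D_test) / (AUC_ref/D_ref)
      = (333.9/225) / (293.8/300)
      = 1.484 / 0.979333 = 1.5153 = 151.53%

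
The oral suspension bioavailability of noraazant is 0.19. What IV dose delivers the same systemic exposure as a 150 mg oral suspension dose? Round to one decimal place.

Systemic exposure from an extravascular dose = F × D_ev, so the equivalent IV dose is F × D_ev.
D_iv = F × D_ev = 0.19 × 150 = 28.5 mg

D_iv = 28.5 mg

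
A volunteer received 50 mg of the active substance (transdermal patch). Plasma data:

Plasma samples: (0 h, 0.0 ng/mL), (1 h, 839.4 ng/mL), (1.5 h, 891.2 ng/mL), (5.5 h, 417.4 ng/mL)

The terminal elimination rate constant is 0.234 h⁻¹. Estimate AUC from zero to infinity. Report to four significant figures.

Trapezoidal AUC_0→5.5:
  [0→1]: (0.0+839.4)/2 × 1 = 419.7
  [1→1.5]: (839.4+891.2)/2 × 0.5 = 432.65
  [1.5→5.5]: (891.2+417.4)/2 × 4 = 2617.2
  Sum = 3469.55 ng/mL·h
Extrapolated tail: C_last / k_e = 417.4 / 0.234 = 1783.761
AUC_0→∞ = 3469.55 + 1783.761 = 5253.311 ng/mL·h

AUC = 5253 ng/mL·h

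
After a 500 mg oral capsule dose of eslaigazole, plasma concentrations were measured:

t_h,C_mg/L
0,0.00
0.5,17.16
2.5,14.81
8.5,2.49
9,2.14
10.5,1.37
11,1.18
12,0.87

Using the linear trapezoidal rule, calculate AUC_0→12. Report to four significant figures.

Trapezoidal AUC_0→12:
  [0→0.5]: (0.00+17.16)/2 × 0.5 = 4.29
  [0.5→2.5]: (17.16+14.81)/2 × 2 = 31.97
  [2.5→8.5]: (14.81+2.49)/2 × 6 = 51.9
  [8.5→9]: (2.49+2.14)/2 × 0.5 = 1.1575
  [9→10.5]: (2.14+1.37)/2 × 1.5 = 2.6325
  [10.5→11]: (1.37+1.18)/2 × 0.5 = 0.6375
  [11→12]: (1.18+0.87)/2 × 1 = 1.025
  Sum = 93.6125 mg/L·h

AUC = 93.61 mg/L·h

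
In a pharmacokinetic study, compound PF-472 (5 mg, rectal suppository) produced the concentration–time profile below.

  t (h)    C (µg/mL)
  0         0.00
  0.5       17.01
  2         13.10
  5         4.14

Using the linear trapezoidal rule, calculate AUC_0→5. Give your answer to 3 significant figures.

Trapezoidal AUC_0→5:
  [0→0.5]: (0.00+17.01)/2 × 0.5 = 4.2525
  [0.5→2]: (17.01+13.10)/2 × 1.5 = 22.5825
  [2→5]: (13.10+4.14)/2 × 3 = 25.86
  Sum = 52.695 µg/mL·h

AUC = 52.7 µg/mL·h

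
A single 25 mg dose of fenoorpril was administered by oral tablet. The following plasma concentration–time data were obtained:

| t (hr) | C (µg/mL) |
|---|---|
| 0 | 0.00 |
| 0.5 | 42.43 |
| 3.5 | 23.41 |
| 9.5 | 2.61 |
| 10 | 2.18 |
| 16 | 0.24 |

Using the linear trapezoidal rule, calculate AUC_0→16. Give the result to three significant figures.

AUC = 196 µg/mL·hr

Trapezoidal AUC_0→16:
  [0→0.5]: (0.00+42.43)/2 × 0.5 = 10.6075
  [0.5→3.5]: (42.43+23.41)/2 × 3 = 98.76
  [3.5→9.5]: (23.41+2.61)/2 × 6 = 78.06
  [9.5→10]: (2.61+2.18)/2 × 0.5 = 1.1975
  [10→16]: (2.18+0.24)/2 × 6 = 7.26
  Sum = 195.885 µg/mL·hr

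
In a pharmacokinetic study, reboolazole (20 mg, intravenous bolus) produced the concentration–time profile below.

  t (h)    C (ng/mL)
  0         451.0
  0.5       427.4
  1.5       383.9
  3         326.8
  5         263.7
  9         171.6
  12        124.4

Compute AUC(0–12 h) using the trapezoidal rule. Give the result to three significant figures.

Trapezoidal AUC_0→12:
  [0→0.5]: (451.0+427.4)/2 × 0.5 = 219.6
  [0.5→1.5]: (427.4+383.9)/2 × 1 = 405.65
  [1.5→3]: (383.9+326.8)/2 × 1.5 = 533.025
  [3→5]: (326.8+263.7)/2 × 2 = 590.5
  [5→9]: (263.7+171.6)/2 × 4 = 870.6
  [9→12]: (171.6+124.4)/2 × 3 = 444.0
  Sum = 3063.375 ng/mL·h

AUC = 3060 ng/mL·h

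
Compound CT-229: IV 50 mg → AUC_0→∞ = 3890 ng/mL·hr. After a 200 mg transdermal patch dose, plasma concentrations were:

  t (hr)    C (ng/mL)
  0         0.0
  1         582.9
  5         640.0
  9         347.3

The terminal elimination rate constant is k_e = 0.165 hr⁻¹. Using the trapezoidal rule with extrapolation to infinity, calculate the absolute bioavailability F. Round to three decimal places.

F = 0.438

Trapezoidal AUC_0→9 (transdermal patch):
  [0→1]: (0.0+582.9)/2 × 1 = 291.45
  [1→5]: (582.9+640.0)/2 × 4 = 2445.8
  [5→9]: (640.0+347.3)/2 × 4 = 1974.6
  Sum = 4711.85 ng/mL·hr
Tail: C_last/k_e = 347.3/0.165 = 2104.848
AUC_0→∞ (transdermal patch) = 4711.85 + 2104.848 = 6816.698 ng/mL·hr
F = (AUC_ev/D_ev)/(AUC_iv/D_iv) = (6816.698/200)/(3890/50) = 34.08349/77.8 = 0.4381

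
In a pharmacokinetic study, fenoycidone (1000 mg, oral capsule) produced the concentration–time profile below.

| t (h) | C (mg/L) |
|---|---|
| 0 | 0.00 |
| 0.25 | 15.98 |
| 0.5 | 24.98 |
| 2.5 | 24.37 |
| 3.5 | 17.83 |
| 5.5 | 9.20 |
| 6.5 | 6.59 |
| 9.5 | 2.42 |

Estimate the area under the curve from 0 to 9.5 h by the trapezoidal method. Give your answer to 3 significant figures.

AUC = 126 mg/L·h

Trapezoidal AUC_0→9.5:
  [0→0.25]: (0.00+15.98)/2 × 0.25 = 1.9975
  [0.25→0.5]: (15.98+24.98)/2 × 0.25 = 5.12
  [0.5→2.5]: (24.98+24.37)/2 × 2 = 49.35
  [2.5→3.5]: (24.37+17.83)/2 × 1 = 21.1
  [3.5→5.5]: (17.83+9.20)/2 × 2 = 27.03
  [5.5→6.5]: (9.20+6.59)/2 × 1 = 7.895
  [6.5→9.5]: (6.59+2.42)/2 × 3 = 13.515
  Sum = 126.0075 mg/L·h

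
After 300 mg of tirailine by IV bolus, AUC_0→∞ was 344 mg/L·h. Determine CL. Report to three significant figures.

CL = 0.872 L/h

CL = Dose_iv / AUC_0→∞
   = 300 / 344 = 0.872093 L/h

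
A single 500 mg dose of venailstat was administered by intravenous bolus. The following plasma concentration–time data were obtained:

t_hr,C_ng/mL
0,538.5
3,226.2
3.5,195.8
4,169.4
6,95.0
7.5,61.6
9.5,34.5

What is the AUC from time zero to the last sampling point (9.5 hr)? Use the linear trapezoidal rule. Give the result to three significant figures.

Trapezoidal AUC_0→9.5:
  [0→3]: (538.5+226.2)/2 × 3 = 1147.05
  [3→3.5]: (226.2+195.8)/2 × 0.5 = 105.5
  [3.5→4]: (195.8+169.4)/2 × 0.5 = 91.3
  [4→6]: (169.4+95.0)/2 × 2 = 264.4
  [6→7.5]: (95.0+61.6)/2 × 1.5 = 117.45
  [7.5→9.5]: (61.6+34.5)/2 × 2 = 96.1
  Sum = 1821.8 ng/mL·hr

AUC = 1820 ng/mL·hr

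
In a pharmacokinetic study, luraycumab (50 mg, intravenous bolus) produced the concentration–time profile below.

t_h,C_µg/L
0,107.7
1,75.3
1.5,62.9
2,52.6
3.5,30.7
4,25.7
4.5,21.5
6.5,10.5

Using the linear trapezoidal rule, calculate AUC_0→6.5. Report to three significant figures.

Trapezoidal AUC_0→6.5:
  [0→1]: (107.7+75.3)/2 × 1 = 91.5
  [1→1.5]: (75.3+62.9)/2 × 0.5 = 34.55
  [1.5→2]: (62.9+52.6)/2 × 0.5 = 28.875
  [2→3.5]: (52.6+30.7)/2 × 1.5 = 62.475
  [3.5→4]: (30.7+25.7)/2 × 0.5 = 14.1
  [4→4.5]: (25.7+21.5)/2 × 0.5 = 11.8
  [4.5→6.5]: (21.5+10.5)/2 × 2 = 32.0
  Sum = 275.3 µg/L·h

AUC = 275 µg/L·h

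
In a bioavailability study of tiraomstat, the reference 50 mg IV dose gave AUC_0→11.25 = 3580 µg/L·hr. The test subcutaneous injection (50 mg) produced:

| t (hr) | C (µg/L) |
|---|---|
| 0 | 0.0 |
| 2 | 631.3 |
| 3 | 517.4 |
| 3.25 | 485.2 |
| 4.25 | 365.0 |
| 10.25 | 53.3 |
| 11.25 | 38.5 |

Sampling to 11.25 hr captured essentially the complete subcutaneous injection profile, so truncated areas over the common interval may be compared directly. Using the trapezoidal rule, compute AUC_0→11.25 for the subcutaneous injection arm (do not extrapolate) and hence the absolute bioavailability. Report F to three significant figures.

Trapezoidal AUC_0→11.25 (subcutaneous injection):
  [0→2]: (0.0+631.3)/2 × 2 = 631.3
  [2→3]: (631.3+517.4)/2 × 1 = 574.35
  [3→3.25]: (517.4+485.2)/2 × 0.25 = 125.325
  [3.25→4.25]: (485.2+365.0)/2 × 1 = 425.1
  [4.25→10.25]: (365.0+53.3)/2 × 6 = 1254.9
  [10.25→11.25]: (53.3+38.5)/2 × 1 = 45.9
  Sum = 3056.875 µg/L·hr
F = (AUC_ev/D_ev)/(AUC_iv/D_iv) = (3056.875/50)/(3580/50) = 61.1375/71.6 = 0.8539

F = 0.854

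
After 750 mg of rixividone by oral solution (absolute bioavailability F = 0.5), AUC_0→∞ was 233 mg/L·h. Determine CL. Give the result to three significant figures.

CL = 1.61 L/h

CL = F × Dose / AUC_0→∞
   = 0.5 × 750 / 233 = 1.60944 L/h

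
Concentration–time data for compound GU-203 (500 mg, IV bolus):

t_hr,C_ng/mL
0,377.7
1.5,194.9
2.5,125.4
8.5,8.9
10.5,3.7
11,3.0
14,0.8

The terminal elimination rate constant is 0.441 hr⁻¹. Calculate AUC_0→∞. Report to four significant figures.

AUC = 1014 ng/mL·hr

Trapezoidal AUC_0→14:
  [0→1.5]: (377.7+194.9)/2 × 1.5 = 429.45
  [1.5→2.5]: (194.9+125.4)/2 × 1 = 160.15
  [2.5→8.5]: (125.4+8.9)/2 × 6 = 402.9
  [8.5→10.5]: (8.9+3.7)/2 × 2 = 12.6
  [10.5→11]: (3.7+3.0)/2 × 0.5 = 1.675
  [11→14]: (3.0+0.8)/2 × 3 = 5.7
  Sum = 1012.475 ng/mL·hr
Extrapolated tail: C_last / k_e = 0.8 / 0.441 = 1.814
AUC_0→∞ = 1012.475 + 1.814 = 1014.289 ng/mL·hr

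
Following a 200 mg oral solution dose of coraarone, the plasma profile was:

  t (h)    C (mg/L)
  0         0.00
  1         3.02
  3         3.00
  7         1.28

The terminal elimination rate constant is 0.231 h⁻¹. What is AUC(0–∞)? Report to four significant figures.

Trapezoidal AUC_0→7:
  [0→1]: (0.00+3.02)/2 × 1 = 1.51
  [1→3]: (3.02+3.00)/2 × 2 = 6.02
  [3→7]: (3.00+1.28)/2 × 4 = 8.56
  Sum = 16.09 mg/L·h
Extrapolated tail: C_last / k_e = 1.28 / 0.231 = 5.541
AUC_0→∞ = 16.09 + 5.541 = 21.631 mg/L·h

AUC = 21.63 mg/L·h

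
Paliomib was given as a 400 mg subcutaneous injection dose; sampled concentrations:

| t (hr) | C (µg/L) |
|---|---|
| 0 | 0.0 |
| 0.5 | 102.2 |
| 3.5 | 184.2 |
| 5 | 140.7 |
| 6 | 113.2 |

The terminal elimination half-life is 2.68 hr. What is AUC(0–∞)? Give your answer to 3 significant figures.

AUC = 1260 µg/L·hr

Trapezoidal AUC_0→6:
  [0→0.5]: (0.0+102.2)/2 × 0.5 = 25.55
  [0.5→3.5]: (102.2+184.2)/2 × 3 = 429.6
  [3.5→5]: (184.2+140.7)/2 × 1.5 = 243.675
  [5→6]: (140.7+113.2)/2 × 1 = 126.95
  Sum = 825.775 µg/L·hr
k_e = ln2 / t½ = 0.693147 / 2.68 = 0.2586 hr^-1
Extrapolated tail: C_last / k_e = 113.2 / 0.2586 = 437.742
AUC_0→∞ = 825.775 + 437.742 = 1263.517 µg/L·hr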